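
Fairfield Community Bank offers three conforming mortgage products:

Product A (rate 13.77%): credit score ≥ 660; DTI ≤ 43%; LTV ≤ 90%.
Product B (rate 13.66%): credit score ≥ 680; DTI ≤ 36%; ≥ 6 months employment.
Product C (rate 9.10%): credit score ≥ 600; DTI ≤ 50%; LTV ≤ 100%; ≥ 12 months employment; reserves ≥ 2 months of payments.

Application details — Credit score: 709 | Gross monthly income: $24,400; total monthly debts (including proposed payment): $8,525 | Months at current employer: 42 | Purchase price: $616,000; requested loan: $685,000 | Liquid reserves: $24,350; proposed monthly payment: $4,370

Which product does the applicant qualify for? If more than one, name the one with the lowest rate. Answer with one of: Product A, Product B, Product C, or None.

Product B

DTI = 8,525/24,400 = 34.9%.
LTV = 685,000/616,000 = 111.2%.
Reserves = 24,350/4,370 = 5.6 months.
Product A: score 709 ≥ 660; DTI 34.9% ≤ 43%; LTV 111.2% > 90% → does not qualify.
Product B: score 709 ≥ 680; DTI 34.9% ≤ 36%; employment 42 ≥ 6 mo → qualifies.
Product C: score 709 ≥ 600; DTI 34.9% ≤ 50%; LTV 111.2% > 100%; employment 42 ≥ 12 mo; reserves 5.6 ≥ 2 mo → does not qualify.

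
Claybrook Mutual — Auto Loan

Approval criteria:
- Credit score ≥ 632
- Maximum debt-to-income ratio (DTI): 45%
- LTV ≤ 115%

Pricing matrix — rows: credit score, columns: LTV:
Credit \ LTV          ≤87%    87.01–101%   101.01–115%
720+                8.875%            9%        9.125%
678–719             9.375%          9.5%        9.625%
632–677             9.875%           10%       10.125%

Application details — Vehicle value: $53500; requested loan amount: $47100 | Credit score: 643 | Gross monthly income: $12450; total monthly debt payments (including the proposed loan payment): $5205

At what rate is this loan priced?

10%

Credit score 643 ≥ 632; DTI: 5,205 ÷ 12,450 = 41.8%, within the 45% cap
Loan-to-value = 47,100/53,500 = 88% — pass (115% max)
Row: 643 falls in 632–677. Column: 88% falls in 87.01–101%. Rate = 10%.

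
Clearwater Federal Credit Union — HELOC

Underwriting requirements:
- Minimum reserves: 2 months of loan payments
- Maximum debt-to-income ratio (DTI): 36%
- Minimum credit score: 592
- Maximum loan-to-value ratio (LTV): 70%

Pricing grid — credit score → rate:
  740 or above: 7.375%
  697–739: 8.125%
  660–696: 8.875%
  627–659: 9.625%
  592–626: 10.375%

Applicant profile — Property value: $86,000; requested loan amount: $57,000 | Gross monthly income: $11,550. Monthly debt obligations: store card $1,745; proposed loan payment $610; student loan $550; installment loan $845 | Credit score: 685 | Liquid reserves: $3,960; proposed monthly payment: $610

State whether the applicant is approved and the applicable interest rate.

Credit score 685 ≥ 592 (meets minimum)
LTV = 57,000/86,000 = 66.3% ≤ 70%
Total monthly debts = (1,745 + 610 + 550 + 845) = 3,750. DTI: 3,750 ÷ 11,550 = 32.5%, within the 36% cap
Reserves: 3,960 ÷ 610 = 6.5 months (meets 2-month minimum)
All requirements met. Score 685 falls in the 660–696 tier → 8.875%.

Approved at 8.875%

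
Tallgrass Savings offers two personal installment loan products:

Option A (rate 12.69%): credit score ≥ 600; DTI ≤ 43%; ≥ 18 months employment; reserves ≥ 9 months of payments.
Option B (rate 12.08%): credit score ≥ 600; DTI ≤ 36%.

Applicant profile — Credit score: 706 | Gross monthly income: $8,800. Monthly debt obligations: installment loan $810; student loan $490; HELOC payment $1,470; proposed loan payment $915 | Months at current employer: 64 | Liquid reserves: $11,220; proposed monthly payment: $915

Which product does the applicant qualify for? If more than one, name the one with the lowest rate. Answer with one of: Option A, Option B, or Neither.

Option A

Total debts = (810 + 490 + 1,470 + 915) = 3,685; DTI = 3,685/8,800 = 41.9%.
Reserves = 11,220/915 = 12.3 months.
Option A: score 706 ≥ 600; DTI 41.9% ≤ 43%; employment 64 ≥ 18 mo; reserves 12.3 ≥ 9 mo → qualifies.
Option B: score 706 ≥ 600; DTI 41.9% > 36% → does not qualify.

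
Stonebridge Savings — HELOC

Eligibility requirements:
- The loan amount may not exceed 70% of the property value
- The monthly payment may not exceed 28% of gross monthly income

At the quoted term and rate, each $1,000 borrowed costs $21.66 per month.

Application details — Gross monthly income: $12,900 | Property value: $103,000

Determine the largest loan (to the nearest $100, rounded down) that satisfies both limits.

Payment cap: 28% × $12,900 = $3,612/month.
At $21.66 per $1,000, that supports 3,612/21.66 × 1,000 ≈ $166,759 → $166,700.
LTV cap: 70% × $103,000 = $72,100 → $72,100.
Binding constraint: loan-to-value.

$72,100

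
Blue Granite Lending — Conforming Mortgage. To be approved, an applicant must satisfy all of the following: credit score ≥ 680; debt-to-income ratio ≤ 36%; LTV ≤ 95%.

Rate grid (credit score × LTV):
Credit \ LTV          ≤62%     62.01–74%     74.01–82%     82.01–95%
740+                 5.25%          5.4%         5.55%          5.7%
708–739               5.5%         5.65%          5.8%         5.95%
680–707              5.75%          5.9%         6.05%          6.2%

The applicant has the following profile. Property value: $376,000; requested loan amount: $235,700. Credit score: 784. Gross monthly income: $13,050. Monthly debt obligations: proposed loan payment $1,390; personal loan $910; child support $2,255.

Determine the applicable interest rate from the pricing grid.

Credit score 784 ≥ 680; Total monthly debts = (1,390 + 910 + 2,255) = 4,555. Debt-to-income = 4,555/13,050 = 34.9% — meets 36% limit
LTV: 235,700 ÷ 376,000 = 62.7%, within 95% cap
Score 784 is in the 740+ band; LTV 62.7% is in the 62.01–74% band → 5.4%.

5.4%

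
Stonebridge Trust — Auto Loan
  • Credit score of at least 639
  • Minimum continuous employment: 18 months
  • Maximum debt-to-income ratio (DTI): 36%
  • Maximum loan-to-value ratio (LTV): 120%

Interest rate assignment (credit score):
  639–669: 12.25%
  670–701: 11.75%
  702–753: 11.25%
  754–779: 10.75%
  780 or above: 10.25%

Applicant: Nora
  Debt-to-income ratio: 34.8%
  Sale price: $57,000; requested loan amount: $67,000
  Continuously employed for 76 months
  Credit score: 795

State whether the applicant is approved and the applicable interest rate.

Credit score 795 ≥ 639 (meets minimum)
Debt-to-income 34.8% vs 36% cap — pass
LTV = 67,000/57,000 = 117.5% ≤ 120%
Employment 76 ≥ 18 months
All requirements met. Score 795 falls in the 780 or above tier → 10.25%.

Approved at 10.25%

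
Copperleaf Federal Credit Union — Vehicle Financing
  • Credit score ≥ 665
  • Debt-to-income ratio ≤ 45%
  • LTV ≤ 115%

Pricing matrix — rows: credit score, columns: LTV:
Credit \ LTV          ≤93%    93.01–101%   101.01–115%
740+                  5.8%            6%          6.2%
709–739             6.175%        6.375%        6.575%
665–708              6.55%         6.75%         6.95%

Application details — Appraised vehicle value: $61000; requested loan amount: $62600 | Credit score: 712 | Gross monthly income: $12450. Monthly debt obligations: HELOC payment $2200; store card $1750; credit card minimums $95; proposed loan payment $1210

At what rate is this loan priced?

Credit score 712 ≥ 665; Total monthly debts = (2,200 + 1,750 + 95 + 1,210) = 5,255. DTI: 5,255 ÷ 12,450 = 42.2%, within the 45% cap
LTV: 62,600 ÷ 61,000 = 102.6%, within 115% cap
Score 712 is in the 709–739 band; LTV 102.6% is in the 101.01–115% band → 6.575%.

6.575%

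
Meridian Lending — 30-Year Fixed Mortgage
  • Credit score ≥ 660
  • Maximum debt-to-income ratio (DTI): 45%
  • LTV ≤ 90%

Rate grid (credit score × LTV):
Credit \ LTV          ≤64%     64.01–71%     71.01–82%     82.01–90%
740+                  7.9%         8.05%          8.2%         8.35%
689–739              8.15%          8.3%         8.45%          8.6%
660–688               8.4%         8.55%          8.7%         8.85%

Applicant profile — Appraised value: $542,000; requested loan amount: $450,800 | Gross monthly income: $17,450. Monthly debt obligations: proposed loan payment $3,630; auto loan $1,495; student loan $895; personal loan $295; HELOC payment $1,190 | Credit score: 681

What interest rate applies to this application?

Credit score 681 ≥ 660; Total monthly debts = (3,630 + 1,495 + 895 + 295 + 1,190) = 7,505. Debt-to-income = 7,505/17,450 = 43% — meets 45% limit
LTV: 450,800 ÷ 542,000 = 83.2%, within 90% cap
Row: 681 falls in 660–688. Column: 83.2% falls in 82.01–90%. Rate = 8.85%.

8.85%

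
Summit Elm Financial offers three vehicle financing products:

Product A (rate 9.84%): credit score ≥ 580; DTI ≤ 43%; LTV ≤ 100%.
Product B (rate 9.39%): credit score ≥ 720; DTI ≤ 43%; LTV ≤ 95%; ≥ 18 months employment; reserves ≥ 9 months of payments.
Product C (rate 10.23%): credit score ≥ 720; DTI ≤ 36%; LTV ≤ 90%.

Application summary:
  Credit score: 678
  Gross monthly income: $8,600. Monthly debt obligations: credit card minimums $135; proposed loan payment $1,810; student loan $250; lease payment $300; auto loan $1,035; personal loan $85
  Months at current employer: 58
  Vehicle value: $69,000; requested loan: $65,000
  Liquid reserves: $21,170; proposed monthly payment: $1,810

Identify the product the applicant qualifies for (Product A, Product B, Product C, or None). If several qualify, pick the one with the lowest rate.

Total debts = (135 + 1,810 + 250 + 300 + 1,035 + 85) = 3,615; DTI = 3,615/8,600 = 42%.
LTV = 65,000/69,000 = 94.2%.
Reserves = 21,170/1,810 = 11.7 months.
Product A: score 678 ≥ 580; DTI 42% ≤ 43%; LTV 94.2% ≤ 100% → qualifies.
Product B: score 678 < 720; DTI 42% ≤ 43%; LTV 94.2% ≤ 95%; employment 58 ≥ 18 mo; reserves 11.7 ≥ 9 mo → does not qualify.
Product C: score 678 < 720; DTI 42% > 36%; LTV 94.2% > 90% → does not qualify.

Product A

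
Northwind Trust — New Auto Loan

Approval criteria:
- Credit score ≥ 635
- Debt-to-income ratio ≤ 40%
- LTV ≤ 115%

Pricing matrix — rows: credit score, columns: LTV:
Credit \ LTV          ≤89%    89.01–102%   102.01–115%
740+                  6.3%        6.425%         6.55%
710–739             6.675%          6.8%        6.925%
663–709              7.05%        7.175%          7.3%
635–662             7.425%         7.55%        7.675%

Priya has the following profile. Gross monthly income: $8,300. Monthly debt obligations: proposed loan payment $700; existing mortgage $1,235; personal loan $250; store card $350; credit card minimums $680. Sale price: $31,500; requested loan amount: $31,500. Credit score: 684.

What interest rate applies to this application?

7.175%

Credit score 684 ≥ 635; Total monthly debts = (700 + 1,235 + 250 + 350 + 680) = 3,215. Debt-to-income = 3,215/8,300 = 38.7% — meets 40% limit
LTV = 31,500/31,500 = 100% ≤ 115%
Score 684 is in the 663–709 band; LTV 100% is in the 89.01–102% band → 7.175%.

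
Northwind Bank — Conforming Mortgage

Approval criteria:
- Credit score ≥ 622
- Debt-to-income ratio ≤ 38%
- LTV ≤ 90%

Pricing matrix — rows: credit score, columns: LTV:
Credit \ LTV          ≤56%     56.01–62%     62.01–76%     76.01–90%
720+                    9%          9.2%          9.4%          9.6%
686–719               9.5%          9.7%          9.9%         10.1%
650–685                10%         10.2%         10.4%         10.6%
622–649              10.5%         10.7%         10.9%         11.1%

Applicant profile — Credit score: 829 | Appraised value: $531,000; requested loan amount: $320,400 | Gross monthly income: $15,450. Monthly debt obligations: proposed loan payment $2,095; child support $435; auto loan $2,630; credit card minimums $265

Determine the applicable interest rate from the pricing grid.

Credit score 829 ≥ 622; Total monthly debts = (2,095 + 435 + 2,630 + 265) = 5,425. Debt-to-income = 5,425/15,450 = 35.1% — meets 38% limit
Loan-to-value = 320,400/531,000 = 60.3% — pass (90% max)
Credit 829 → row 720+; LTV 60.3% → column 56.01–62%. Grid cell → 9.2%.

9.2%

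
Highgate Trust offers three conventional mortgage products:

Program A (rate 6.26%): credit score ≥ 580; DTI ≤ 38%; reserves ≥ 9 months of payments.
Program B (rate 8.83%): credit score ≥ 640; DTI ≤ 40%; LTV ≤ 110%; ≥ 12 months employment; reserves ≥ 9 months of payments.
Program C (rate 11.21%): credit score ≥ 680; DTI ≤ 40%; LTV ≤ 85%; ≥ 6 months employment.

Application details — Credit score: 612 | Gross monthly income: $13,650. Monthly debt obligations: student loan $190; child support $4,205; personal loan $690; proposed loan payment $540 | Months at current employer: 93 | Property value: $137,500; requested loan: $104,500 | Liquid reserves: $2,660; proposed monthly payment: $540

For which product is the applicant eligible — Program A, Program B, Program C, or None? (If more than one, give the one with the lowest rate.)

Total debts = (190 + 4,205 + 690 + 540) = 5,625; DTI = 5,625/13,650 = 41.2%.
LTV = 104,500/137,500 = 76%.
Reserves = 2,660/540 = 4.9 months.
Program A: score 612 ≥ 580; DTI 41.2% > 38%; reserves 4.9 < 9 mo → does not qualify.
Program B: score 612 < 640; DTI 41.2% > 40%; LTV 76% ≤ 110%; employment 93 ≥ 12 mo; reserves 4.9 < 9 mo → does not qualify.
Program C: score 612 < 680; DTI 41.2% > 40%; LTV 76% ≤ 85%; employment 93 ≥ 6 mo → does not qualify.

None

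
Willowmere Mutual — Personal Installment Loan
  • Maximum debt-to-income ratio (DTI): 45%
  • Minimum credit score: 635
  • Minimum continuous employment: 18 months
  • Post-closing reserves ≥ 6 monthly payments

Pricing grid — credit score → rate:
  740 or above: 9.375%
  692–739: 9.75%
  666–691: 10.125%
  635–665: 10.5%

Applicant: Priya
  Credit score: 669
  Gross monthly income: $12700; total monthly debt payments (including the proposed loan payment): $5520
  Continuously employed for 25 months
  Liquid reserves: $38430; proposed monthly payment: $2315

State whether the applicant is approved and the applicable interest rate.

Credit score 669 ≥ 635 (meets minimum)
Debt-to-income = 5,520/12,700 = 43.5% — meets 45% limit
Employment 25 ≥ 18 months
Reserves: 38,430 ÷ 2,315 = 16.6 months (meets 6-month minimum)
All requirements met. Score 669 falls in the 666–691 tier → 10.125%.

Approved at 10.125%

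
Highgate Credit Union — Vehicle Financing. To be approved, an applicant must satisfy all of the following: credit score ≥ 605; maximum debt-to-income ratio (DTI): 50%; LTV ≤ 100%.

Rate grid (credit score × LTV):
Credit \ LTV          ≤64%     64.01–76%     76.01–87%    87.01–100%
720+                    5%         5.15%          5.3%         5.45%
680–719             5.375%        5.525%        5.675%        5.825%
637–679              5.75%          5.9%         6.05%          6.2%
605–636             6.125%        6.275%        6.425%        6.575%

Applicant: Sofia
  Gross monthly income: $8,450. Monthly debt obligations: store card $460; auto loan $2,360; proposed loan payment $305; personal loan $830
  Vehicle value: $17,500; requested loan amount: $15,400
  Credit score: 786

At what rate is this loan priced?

5.45%

Credit score 786 ≥ 605; Total monthly debts = (460 + 2,360 + 305 + 830) = 3,955. Debt-to-income = 3,955/8,450 = 46.8% — meets 50% limit
Loan-to-value = 15,400/17,500 = 88% — pass (100% max)
Credit 786 → row 720+; LTV 88% → column 87.01–100%. Grid cell → 5.45%.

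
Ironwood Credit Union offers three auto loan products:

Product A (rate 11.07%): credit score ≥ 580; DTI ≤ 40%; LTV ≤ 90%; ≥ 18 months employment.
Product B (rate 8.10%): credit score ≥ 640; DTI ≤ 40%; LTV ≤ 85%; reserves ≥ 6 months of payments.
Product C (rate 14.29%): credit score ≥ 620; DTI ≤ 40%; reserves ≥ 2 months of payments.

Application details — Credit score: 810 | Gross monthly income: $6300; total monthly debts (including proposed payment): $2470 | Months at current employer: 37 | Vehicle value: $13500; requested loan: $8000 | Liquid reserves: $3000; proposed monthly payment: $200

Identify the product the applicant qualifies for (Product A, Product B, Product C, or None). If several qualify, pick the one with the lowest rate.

DTI = 2,470/6,300 = 39.2%.
LTV = 8,000/13,500 = 59.3%.
Reserves = 3,000/200 = 15.0 months.
Product A: score 810 ≥ 580; DTI 39.2% ≤ 40%; LTV 59.3% ≤ 90%; employment 37 ≥ 18 mo → qualifies.
Product B: score 810 ≥ 640; DTI 39.2% ≤ 40%; LTV 59.3% ≤ 85%; reserves 15.0 ≥ 6 mo → qualifies.
Product C: score 810 ≥ 620; DTI 39.2% ≤ 40%; reserves 15.0 ≥ 2 mo → qualifies.
Qualifying: Product A, Product B, Product C. Lowest rate is 8.10% → Product B.

Product B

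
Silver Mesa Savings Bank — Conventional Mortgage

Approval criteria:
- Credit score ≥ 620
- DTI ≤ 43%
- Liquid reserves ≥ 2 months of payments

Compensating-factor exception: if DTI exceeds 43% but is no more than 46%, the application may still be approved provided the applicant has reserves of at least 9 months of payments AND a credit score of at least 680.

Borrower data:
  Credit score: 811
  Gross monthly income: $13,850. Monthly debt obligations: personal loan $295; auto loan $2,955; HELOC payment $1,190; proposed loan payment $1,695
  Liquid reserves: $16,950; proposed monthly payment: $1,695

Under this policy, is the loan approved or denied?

Credit score 811 ≥ 620 (meets base)
Total debts = (295 + 2,955 + 1,190 + 1,695) = 6,135. DTI = 6,135/13,850 = 44.3% > 43% — standard DTI limit exceeded.
Reserves = 16,950/1,695 = 10.0 months ≥ 2
DTI 44.3% is within the 43%–46% exception band; checking compensating factors.
Reserves 10.0 ≥ 9 months; credit score 811 ≥ 680.
Both compensating conditions met → exception applies.

Approved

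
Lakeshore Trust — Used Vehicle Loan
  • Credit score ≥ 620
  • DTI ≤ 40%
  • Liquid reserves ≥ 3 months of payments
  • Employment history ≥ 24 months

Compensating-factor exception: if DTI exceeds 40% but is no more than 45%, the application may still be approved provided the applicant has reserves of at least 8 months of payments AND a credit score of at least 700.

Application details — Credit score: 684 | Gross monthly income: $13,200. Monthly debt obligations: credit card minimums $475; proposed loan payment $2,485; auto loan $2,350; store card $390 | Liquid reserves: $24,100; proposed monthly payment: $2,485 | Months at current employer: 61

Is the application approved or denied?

Denied

Credit score 684 ≥ 620 (meets base)
Total debts = (475 + 2,485 + 2,350 + 390) = 5,700. DTI: 5,700 ÷ 13,200 = 43.2%, over the 40% base limit.
Liquid reserves cover 24,100/2,485 = 9.7 months — ≥ 3 required
Employment 61 ≥ 24 months
DTI 43.2% is within the 40%–45% exception band; checking compensating factors.
Reserves 9.7 ≥ 8 months; credit score 684 < 700.
Override conditions not both satisfied; exception does not apply.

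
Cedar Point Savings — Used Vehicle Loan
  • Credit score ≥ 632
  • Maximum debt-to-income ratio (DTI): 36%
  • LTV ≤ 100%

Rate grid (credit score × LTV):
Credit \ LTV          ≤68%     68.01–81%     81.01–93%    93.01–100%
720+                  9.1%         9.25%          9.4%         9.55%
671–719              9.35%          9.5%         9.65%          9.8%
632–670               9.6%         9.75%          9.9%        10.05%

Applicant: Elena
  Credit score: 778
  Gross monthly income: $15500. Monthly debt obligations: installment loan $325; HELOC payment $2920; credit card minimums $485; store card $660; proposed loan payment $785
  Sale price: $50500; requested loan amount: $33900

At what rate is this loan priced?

9.1%

Credit score 778 ≥ 632; Total monthly debts = (325 + 2,920 + 485 + 660 + 785) = 5,175. DTI = 5,175/15,500 = 33.4% ≤ 36%
LTV = 33,900/50,500 = 67.1% ≤ 100%
Score 778 is in the 720+ band; LTV 67.1% is in the ≤68% band → 9.1%.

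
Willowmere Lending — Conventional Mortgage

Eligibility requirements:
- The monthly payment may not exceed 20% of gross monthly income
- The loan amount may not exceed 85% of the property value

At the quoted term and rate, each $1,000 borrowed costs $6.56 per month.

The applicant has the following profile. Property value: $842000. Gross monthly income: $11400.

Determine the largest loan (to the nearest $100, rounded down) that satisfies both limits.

$347,500

Payment cap: 20% × $11,400 = $2,280/month.
At $6.56 per $1,000, that supports 2,280/6.56 × 1,000 ≈ $347,560 → $347,500.
LTV cap: 85% × $842,000 = $715,700 → $715,700.
Binding constraint: payment-to-income.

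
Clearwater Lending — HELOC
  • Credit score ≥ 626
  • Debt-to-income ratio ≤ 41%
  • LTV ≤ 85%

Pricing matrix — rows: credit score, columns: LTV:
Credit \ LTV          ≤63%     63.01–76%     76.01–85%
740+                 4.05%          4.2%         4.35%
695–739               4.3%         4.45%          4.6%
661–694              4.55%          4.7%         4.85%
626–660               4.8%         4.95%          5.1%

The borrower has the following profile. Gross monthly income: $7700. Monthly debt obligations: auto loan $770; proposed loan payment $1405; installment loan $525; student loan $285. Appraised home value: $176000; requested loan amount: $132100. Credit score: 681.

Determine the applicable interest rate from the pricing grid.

Credit score 681 ≥ 626; Total monthly debts = (770 + 1,405 + 525 + 285) = 2,985. DTI: 2,985 ÷ 7,700 = 38.8%, within the 41% cap
Loan-to-value = 132,100/176,000 = 75.1% — pass (85% max)
Score 681 is in the 661–694 band; LTV 75.1% is in the 63.01–76% band → 4.7%.

4.7%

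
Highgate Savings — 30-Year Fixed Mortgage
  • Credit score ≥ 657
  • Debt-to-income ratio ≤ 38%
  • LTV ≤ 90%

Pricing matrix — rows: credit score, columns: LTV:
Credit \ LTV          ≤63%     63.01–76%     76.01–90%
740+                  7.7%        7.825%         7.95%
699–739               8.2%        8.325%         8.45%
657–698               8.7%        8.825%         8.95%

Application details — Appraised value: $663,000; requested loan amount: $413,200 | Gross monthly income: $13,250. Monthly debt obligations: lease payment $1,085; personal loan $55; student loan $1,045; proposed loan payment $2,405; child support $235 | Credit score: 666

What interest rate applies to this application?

8.7%

Credit score 666 ≥ 657; Total monthly debts = (1,085 + 55 + 1,045 + 2,405 + 235) = 4,825. DTI: 4,825 ÷ 13,250 = 36.4%, within the 38% cap
LTV = 413,200/663,000 = 62.3% ≤ 90%
Score 666 is in the 657–698 band; LTV 62.3% is in the ≤63% band → 8.7%.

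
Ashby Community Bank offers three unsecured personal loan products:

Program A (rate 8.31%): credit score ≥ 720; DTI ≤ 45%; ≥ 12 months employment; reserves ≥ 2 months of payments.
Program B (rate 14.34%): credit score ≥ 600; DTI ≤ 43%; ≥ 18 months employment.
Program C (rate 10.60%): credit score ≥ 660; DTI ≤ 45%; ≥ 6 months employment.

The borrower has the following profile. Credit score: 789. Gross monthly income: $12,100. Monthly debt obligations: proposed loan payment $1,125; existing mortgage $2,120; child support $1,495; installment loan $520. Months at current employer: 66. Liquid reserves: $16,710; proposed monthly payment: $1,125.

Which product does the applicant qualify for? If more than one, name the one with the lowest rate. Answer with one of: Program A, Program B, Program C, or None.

Program A

Total debts = (1,125 + 2,120 + 1,495 + 520) = 5,260; DTI = 5,260/12,100 = 43.5%.
Reserves = 16,710/1,125 = 14.9 months.
Program A: score 789 ≥ 720; DTI 43.5% ≤ 45%; employment 66 ≥ 12 mo; reserves 14.9 ≥ 2 mo → qualifies.
Program B: score 789 ≥ 600; DTI 43.5% > 43%; employment 66 ≥ 18 mo → does not qualify.
Program C: score 789 ≥ 660; DTI 43.5% ≤ 45%; employment 66 ≥ 6 mo → qualifies.
Qualifying: Program A, Program C. Lowest rate is 8.31% → Program A.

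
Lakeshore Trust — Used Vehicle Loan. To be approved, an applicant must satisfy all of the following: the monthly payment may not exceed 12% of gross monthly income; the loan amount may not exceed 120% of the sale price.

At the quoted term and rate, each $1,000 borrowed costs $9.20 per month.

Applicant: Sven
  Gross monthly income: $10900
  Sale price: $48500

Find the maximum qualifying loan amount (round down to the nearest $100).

Payment cap: 12% × $10,900 = $1,308/month.
At $9.20 per $1,000, that supports 1,308/9.20 × 1,000 ≈ $142,173 → $142,100.
LTV cap: 120% × $48,500 = $58,200 → $58,200.
Binding constraint: loan-to-value.

$58,200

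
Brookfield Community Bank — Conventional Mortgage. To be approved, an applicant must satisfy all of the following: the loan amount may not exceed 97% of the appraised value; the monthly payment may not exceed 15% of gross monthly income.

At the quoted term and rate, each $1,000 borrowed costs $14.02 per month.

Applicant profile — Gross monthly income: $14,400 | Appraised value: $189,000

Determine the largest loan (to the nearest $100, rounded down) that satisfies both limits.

Payment cap: 15% × $14,400 = $2,160/month.
At $14.02 per $1,000, that supports 2,160/14.02 × 1,000 ≈ $154,065 → $154,000.
LTV cap: 97% × $189,000 = $183,330 → $183,300.
Binding constraint: payment-to-income.

$154,000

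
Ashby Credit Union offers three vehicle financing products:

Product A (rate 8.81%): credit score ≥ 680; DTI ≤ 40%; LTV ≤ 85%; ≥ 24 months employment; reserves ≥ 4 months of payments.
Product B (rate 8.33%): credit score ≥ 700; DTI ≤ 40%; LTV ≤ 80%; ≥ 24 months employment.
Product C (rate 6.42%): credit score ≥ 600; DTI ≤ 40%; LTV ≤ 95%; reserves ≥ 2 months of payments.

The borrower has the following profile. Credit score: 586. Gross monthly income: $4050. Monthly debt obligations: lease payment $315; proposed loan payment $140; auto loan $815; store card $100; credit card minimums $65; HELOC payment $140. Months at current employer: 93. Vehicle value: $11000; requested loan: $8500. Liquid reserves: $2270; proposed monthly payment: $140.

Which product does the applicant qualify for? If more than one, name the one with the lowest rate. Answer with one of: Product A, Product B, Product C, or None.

None

Total debts = (315 + 140 + 815 + 100 + 65 + 140) = 1,575; DTI = 1,575/4,050 = 38.9%.
LTV = 8,500/11,000 = 77.3%.
Reserves = 2,270/140 = 16.2 months.
Product A: score 586 < 680; DTI 38.9% ≤ 40%; LTV 77.3% ≤ 85%; employment 93 ≥ 24 mo; reserves 16.2 ≥ 4 mo → does not qualify.
Product B: score 586 < 700; DTI 38.9% ≤ 40%; LTV 77.3% ≤ 80%; employment 93 ≥ 24 mo → does not qualify.
Product C: score 586 < 600; DTI 38.9% ≤ 40%; LTV 77.3% ≤ 95%; reserves 16.2 ≥ 2 mo → does not qualify.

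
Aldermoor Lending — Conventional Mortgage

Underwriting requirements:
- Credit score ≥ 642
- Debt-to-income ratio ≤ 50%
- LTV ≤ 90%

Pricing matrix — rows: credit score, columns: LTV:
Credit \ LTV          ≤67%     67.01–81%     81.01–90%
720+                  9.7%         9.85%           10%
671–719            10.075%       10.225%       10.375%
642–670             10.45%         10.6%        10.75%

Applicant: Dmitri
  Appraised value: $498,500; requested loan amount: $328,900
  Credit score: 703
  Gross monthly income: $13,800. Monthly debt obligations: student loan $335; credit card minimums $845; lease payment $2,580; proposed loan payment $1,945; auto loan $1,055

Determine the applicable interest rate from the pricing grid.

10.075%

Credit score 703 ≥ 642; Total monthly debts = (335 + 845 + 2,580 + 1,945 + 1,055) = 6,760. DTI = 6,760/13,800 = 49% ≤ 50%
LTV: 328,900 ÷ 498,500 = 66%, within 90% cap
Credit 703 → row 671–719; LTV 66% → column ≤67%. Grid cell → 10.075%.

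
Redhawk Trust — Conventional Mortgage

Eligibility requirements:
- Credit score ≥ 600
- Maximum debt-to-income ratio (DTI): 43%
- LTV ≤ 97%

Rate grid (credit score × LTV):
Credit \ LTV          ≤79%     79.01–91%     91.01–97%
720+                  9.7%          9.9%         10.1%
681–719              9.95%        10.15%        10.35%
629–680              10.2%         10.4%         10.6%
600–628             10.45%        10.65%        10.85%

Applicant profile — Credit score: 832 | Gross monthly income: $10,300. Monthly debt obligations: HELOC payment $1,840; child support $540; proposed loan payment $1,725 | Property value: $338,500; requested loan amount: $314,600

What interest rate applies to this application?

10.1%

Credit score 832 ≥ 600; Total monthly debts = (1,840 + 540 + 1,725) = 4,105. DTI = 4,105/10,300 = 39.9% ≤ 43%
Loan-to-value = 314,600/338,500 = 92.9% — pass (97% max)
Row: 832 falls in 720+. Column: 92.9% falls in 91.01–97%. Rate = 10.1%.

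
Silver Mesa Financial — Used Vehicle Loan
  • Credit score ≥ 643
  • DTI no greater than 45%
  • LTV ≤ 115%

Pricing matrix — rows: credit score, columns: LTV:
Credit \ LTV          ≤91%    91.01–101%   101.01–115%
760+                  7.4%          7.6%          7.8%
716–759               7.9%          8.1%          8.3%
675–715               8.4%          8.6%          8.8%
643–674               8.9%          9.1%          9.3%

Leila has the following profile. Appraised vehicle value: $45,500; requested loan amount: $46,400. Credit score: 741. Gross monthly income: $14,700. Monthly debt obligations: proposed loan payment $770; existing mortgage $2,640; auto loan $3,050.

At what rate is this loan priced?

8.3%

Credit score 741 ≥ 643; Total monthly debts = (770 + 2,640 + 3,050) = 6,460. Debt-to-income = 6,460/14,700 = 43.9% — meets 45% limit
Loan-to-value = 46,400/45,500 = 102% — pass (115% max)
Row: 741 falls in 716–759. Column: 102% falls in 101.01–115%. Rate = 8.3%.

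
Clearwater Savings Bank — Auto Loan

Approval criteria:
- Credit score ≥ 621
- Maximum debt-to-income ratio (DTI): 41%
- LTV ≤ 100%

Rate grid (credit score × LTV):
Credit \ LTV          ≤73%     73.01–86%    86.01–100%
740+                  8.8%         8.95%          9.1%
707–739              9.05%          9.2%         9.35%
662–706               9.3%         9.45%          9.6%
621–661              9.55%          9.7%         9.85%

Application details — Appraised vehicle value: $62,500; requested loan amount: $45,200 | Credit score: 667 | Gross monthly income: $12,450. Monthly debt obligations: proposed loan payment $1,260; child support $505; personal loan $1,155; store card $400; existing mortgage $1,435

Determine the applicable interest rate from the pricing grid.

9.3%

Credit score 667 ≥ 621; Total monthly debts = (1,260 + 505 + 1,155 + 400 + 1,435) = 4,755. DTI = 4,755/12,450 = 38.2% ≤ 41%
LTV = 45,200/62,500 = 72.3% ≤ 100%
Row: 667 falls in 662–706. Column: 72.3% falls in ≤73%. Rate = 9.3%.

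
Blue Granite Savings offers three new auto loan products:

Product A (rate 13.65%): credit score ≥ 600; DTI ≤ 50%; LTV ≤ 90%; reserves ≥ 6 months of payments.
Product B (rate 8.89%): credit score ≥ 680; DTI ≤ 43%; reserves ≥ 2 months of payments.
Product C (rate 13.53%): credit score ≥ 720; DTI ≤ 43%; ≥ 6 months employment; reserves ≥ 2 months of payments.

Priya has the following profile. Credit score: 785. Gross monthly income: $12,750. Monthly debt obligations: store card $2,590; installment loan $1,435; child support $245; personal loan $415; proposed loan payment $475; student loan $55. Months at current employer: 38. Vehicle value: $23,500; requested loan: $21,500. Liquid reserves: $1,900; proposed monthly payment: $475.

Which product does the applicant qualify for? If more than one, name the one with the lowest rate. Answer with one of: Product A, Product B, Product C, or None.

Product B

Total debts = (2,590 + 1,435 + 245 + 415 + 475 + 55) = 5,215; DTI = 5,215/12,750 = 40.9%.
LTV = 21,500/23,500 = 91.5%.
Reserves = 1,900/475 = 4.0 months.
Product A: score 785 ≥ 600; DTI 40.9% ≤ 50%; LTV 91.5% > 90%; reserves 4.0 < 6 mo → does not qualify.
Product B: score 785 ≥ 680; DTI 40.9% ≤ 43%; reserves 4.0 ≥ 2 mo → qualifies.
Product C: score 785 ≥ 720; DTI 40.9% ≤ 43%; employment 38 ≥ 6 mo; reserves 4.0 ≥ 2 mo → qualifies.
Qualifying: Product B, Product C. Lowest rate is 8.89% → Product B.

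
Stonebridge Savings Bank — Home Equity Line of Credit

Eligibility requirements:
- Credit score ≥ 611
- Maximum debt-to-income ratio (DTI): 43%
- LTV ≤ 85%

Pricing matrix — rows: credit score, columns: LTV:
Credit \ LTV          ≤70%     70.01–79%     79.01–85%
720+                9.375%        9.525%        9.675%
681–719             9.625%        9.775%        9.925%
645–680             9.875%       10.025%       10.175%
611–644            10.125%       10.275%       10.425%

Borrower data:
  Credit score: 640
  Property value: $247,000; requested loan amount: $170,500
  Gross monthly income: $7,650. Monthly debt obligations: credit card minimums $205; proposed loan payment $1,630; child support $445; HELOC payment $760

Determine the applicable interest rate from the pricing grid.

10.125%

Credit score 640 ≥ 611; Total monthly debts = (205 + 1,630 + 445 + 760) = 3,040. DTI = 3,040/7,650 = 39.7% ≤ 43%
Loan-to-value = 170,500/247,000 = 69% — pass (85% max)
Score 640 is in the 611–644 band; LTV 69% is in the ≤70% band → 10.125%.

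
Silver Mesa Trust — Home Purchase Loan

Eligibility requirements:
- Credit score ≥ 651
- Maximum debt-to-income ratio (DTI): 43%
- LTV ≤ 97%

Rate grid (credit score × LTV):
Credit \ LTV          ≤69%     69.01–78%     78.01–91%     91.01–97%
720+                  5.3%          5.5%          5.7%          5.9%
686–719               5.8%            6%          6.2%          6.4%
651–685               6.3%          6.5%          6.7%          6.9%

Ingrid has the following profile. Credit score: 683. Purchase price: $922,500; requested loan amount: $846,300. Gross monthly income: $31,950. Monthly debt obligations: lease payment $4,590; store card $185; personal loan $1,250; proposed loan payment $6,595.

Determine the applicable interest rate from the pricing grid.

6.9%

Credit score 683 ≥ 651; Total monthly debts = (4,590 + 185 + 1,250 + 6,595) = 12,620. Debt-to-income = 12,620/31,950 = 39.5% — meets 43% limit
Loan-to-value = 846,300/922,500 = 91.7% — pass (97% max)
Credit 683 → row 651–685; LTV 91.7% → column 91.01–97%. Grid cell → 6.9%.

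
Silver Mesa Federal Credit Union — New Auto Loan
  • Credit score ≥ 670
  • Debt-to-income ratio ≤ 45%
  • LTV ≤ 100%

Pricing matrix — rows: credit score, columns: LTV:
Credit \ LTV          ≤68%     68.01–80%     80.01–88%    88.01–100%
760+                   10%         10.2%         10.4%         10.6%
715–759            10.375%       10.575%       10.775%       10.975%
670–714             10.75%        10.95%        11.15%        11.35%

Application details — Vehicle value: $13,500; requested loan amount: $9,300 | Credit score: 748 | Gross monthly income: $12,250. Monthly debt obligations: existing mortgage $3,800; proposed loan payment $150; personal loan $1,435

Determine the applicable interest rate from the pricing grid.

Credit score 748 ≥ 670; Total monthly debts = (3,800 + 150 + 1,435) = 5,385. DTI: 5,385 ÷ 12,250 = 44%, within the 45% cap
LTV: 9,300 ÷ 13,500 = 68.9%, within 100% cap
Credit 748 → row 715–759; LTV 68.9% → column 68.01–80%. Grid cell → 10.575%.

10.575%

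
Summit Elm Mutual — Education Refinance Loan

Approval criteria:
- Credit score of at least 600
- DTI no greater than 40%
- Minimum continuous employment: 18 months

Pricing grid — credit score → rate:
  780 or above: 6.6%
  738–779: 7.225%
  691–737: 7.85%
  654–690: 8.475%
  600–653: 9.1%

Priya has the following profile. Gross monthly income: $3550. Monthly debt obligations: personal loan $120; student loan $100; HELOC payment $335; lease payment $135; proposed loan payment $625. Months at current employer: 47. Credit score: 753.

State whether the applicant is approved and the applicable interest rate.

Approved at 7.225%

Credit score 753 ≥ 600 (meets minimum)
Total monthly debts = (120 + 100 + 335 + 135 + 625) = 1,315. Debt-to-income = 1,315/3,550 = 37% — meets 40% limit
Employment 47 ≥ 18 months
All requirements met. Score 753 falls in the 738–779 tier → 7.225%.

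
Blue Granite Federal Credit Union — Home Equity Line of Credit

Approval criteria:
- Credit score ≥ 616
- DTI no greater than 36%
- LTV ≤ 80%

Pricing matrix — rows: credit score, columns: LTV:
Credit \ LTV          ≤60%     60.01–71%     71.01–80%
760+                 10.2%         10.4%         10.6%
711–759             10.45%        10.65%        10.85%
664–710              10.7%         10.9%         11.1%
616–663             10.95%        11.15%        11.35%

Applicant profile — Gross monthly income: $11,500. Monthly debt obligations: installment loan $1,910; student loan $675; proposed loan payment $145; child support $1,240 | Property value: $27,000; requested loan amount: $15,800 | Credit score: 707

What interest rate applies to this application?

10.7%

Credit score 707 ≥ 616; Total monthly debts = (1,910 + 675 + 145 + 1,240) = 3,970. Debt-to-income = 3,970/11,500 = 34.5% — meets 36% limit
LTV = 15,800/27,000 = 58.5% ≤ 80%
Score 707 is in the 664–710 band; LTV 58.5% is in the ≤60% band → 10.7%.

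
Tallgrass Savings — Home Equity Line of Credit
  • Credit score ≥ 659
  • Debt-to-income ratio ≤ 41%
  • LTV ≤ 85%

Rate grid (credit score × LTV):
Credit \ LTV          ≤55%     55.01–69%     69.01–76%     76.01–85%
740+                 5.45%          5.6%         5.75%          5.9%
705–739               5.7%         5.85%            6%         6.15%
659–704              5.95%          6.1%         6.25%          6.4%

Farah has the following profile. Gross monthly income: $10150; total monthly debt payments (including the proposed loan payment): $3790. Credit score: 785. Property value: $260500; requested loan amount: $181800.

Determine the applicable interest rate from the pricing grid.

Credit score 785 ≥ 659; DTI: 3,790 ÷ 10,150 = 37.3%, within the 41% cap
LTV: 181,800 ÷ 260,500 = 69.8%, within 85% cap
Score 785 is in the 740+ band; LTV 69.8% is in the 69.01–76% band → 5.75%.

5.75%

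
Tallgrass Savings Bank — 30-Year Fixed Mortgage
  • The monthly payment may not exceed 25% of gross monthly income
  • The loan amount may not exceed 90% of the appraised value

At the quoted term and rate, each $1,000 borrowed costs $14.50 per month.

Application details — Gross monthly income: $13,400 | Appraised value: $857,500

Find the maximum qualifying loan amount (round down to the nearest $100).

$231,000

Payment cap: 25% × $13,400 = $3,350/month.
At $14.50 per $1,000, that supports 3,350/14.50 × 1,000 ≈ $231,034 → $231,000.
LTV cap: 90% × $857,500 = $771,750 → $771,700.
Binding constraint: payment-to-income.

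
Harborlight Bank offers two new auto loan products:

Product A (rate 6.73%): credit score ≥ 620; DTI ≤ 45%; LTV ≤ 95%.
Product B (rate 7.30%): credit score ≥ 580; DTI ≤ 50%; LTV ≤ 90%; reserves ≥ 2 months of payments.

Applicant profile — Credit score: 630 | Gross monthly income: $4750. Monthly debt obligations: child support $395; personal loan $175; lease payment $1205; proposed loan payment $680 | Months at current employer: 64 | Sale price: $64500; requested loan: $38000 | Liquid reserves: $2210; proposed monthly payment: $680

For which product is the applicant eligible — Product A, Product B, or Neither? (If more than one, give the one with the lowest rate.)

Total debts = (395 + 175 + 1,205 + 680) = 2,455; DTI = 2,455/4,750 = 51.7%.
LTV = 38,000/64,500 = 58.9%.
Reserves = 2,210/680 = 3.2 months.
Product A: score 630 ≥ 620; DTI 51.7% > 45%; LTV 58.9% ≤ 95% → does not qualify.
Product B: score 630 ≥ 580; DTI 51.7% > 50%; LTV 58.9% ≤ 90%; reserves 3.2 ≥ 2 mo → does not qualify.

Neither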